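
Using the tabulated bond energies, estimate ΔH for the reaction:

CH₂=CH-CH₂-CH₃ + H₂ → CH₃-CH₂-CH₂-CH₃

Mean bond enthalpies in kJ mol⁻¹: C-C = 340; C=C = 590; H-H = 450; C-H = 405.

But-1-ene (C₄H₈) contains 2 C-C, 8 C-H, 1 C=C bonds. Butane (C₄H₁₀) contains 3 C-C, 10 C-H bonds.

ΔH ≈ −110 kJ

Bonds broken (reactants):
  C-C: 2 × 340 = 680
  C-H: 8 × 405 = 3240
  C=C: 1 × 590 = 590
  H-H: 1 × 450 = 450
  Σ(broken) = 4960 kJ
Bonds formed (products):
  C-C: 3 × 340 = 1020
  C-H: 10 × 405 = 4050
  Σ(formed) = 5070 kJ
ΔH = Σ(broken) − Σ(formed) = 4960 − 5070 = −110 kJ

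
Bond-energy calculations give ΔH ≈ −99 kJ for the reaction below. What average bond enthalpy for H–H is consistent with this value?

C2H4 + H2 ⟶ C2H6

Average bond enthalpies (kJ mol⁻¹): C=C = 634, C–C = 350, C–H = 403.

Let D be the H–H bond energy.
Σ(broken) = 4×403 + 1×634 + 1×D = 2246 + D
Σ(formed) = 1×350 + 6×403 = 2768
ΔH = Σ(broken) − Σ(formed) = (2246 + D) − (2768) = −522 + D
Setting this equal to −99 kJ gives D = 423 kJ/mol.

D(H–H) ≈ 423 kJ/mol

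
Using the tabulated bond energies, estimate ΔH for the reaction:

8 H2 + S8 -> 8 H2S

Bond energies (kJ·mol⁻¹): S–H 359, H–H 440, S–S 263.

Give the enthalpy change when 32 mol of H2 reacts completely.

Bonds broken (reactants):
  H–H: 8 × 440 = 3520
  S–S: 8 × 263 = 2104
  Σ(broken) = 5624 kJ
Bonds formed (products):
  S–H: 16 × 359 = 5744
  Σ(formed) = 5744 kJ
ΔH = Σ(broken) − Σ(formed) = 5624 − 5744 = −120 kJ
For 4× the reaction as written: 4 × (−120) = −480 kJ

ΔH = −480 kJ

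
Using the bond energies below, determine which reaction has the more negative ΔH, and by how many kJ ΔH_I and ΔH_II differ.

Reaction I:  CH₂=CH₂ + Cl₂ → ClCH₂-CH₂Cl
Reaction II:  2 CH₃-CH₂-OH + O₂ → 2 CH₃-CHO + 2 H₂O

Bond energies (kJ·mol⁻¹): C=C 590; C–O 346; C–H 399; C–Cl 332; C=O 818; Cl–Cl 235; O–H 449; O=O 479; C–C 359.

Reaction I:
  Bonds broken (reactants):
    C–H: 4 × 399 = 1596
    C=C: 1 × 590 = 590
    Cl–Cl: 1 × 235 = 235
    Σ(broken) = 2421 kJ
  Bonds formed (products):
    C–C: 1 × 359 = 359
    C–Cl: 2 × 332 = 664
    C–H: 4 × 399 = 1596
    Σ(formed) = 2619 kJ
  ΔH_I = 2421 − 2619 = −198 kJ
Reaction II:
  Bonds broken (reactants):
    C–C: 2 × 359 = 718
    C–H: 10 × 399 = 3990
    C–O: 2 × 346 = 692
    O–H: 2 × 449 = 898
    O=O: 1 × 479 = 479
    Σ(broken) = 6777 kJ
  Bonds formed (products):
    C–C: 2 × 359 = 718
    C–H: 8 × 399 = 3192
    C=O: 2 × 818 = 1636
    O–H: 4 × 449 = 1796
    Σ(formed) = 7342 kJ
  ΔH_II = 6777 − 7342 = −565 kJ
ΔH_I − ΔH_II = +367 kJ, so reaction II has the more negative ΔH; |ΔH_I − ΔH_II| = 367 kJ.

Reaction II, by 367 kJ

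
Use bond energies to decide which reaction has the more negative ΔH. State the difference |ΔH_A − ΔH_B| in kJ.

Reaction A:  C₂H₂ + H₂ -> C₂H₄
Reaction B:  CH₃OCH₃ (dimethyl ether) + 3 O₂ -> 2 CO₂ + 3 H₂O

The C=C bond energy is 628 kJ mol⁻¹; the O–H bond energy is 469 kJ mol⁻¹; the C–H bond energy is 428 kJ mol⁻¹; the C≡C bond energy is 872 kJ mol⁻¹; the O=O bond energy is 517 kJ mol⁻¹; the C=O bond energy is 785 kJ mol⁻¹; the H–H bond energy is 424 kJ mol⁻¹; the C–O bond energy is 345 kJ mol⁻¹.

Reaction B, by 957 kJ

Reaction A:
  Bonds broken (reactants):
    C≡C: 1 × 872 = 872
    C–H: 2 × 428 = 856
    H–H: 1 × 424 = 424
    Σ(broken) = 2152 kJ
  Bonds formed (products):
    C–H: 4 × 428 = 1712
    C=C: 1 × 628 = 628
    Σ(formed) = 2340 kJ
  ΔH_A = 2152 − 2340 = −188 kJ
Reaction B:
  Bonds broken (reactants):
    C–H: 6 × 428 = 2568
    C–O: 2 × 345 = 690
    O=O: 3 × 517 = 1551
    Σ(broken) = 4809 kJ
  Bonds formed (products):
    C=O: 4 × 785 = 3140
    O–H: 6 × 469 = 2814
    Σ(formed) = 5954 kJ
  ΔH_B = 4809 − 5954 = −1145 kJ
ΔH_A − ΔH_B = +957 kJ, so reaction B has the more negative ΔH; |ΔH_A − ΔH_B| = 957 kJ.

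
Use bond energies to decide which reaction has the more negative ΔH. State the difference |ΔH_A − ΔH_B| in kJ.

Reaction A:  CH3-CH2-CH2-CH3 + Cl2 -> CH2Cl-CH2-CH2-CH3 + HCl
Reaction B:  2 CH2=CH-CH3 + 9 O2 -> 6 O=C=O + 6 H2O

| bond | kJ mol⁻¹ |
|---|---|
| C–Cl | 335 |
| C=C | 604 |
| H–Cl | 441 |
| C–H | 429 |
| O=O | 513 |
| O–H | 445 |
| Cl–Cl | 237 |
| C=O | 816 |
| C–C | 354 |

Reaction B, by 3341 kJ

Reaction A:
  Bonds broken (reactants):
    C–C: 3 × 354 = 1062
    C–H: 10 × 429 = 4290
    Cl–Cl: 1 × 237 = 237
    Σ(broken) = 5589 kJ
  Bonds formed (products):
    C–C: 3 × 354 = 1062
    C–Cl: 1 × 335 = 335
    C–H: 9 × 429 = 3861
    H–Cl: 1 × 441 = 441
    Σ(formed) = 5699 kJ
  ΔH_A = 5589 − 5699 = −110 kJ
Reaction B:
  Bonds broken (reactants):
    C–C: 2 × 354 = 708
    C–H: 12 × 429 = 5148
    C=C: 2 × 604 = 1208
    O=O: 9 × 513 = 4617
    Σ(broken) = 11681 kJ
  Bonds formed (products):
    C=O: 12 × 816 = 9792
    O–H: 12 × 445 = 5340
    Σ(formed) = 15132 kJ
  ΔH_B = 11681 − 15132 = −3451 kJ
ΔH_A − ΔH_B = +3341 kJ, so reaction B has the more negative ΔH; |ΔH_A − ΔH_B| = 3341 kJ.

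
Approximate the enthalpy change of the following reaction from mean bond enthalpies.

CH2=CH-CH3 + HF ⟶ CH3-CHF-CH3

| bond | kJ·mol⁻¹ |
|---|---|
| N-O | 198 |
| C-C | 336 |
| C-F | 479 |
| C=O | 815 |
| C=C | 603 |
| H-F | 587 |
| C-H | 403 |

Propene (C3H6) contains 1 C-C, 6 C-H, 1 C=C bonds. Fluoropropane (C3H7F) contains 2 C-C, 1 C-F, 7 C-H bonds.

ΔH ≈ −28 kJ

Bonds broken (reactants):
  C-C: 1 × 336 = 336
  C-H: 6 × 403 = 2418
  C=C: 1 × 603 = 603
  H-F: 1 × 587 = 587
  Σ(broken) = 3944 kJ
Bonds formed (products):
  C-C: 2 × 336 = 672
  C-F: 1 × 479 = 479
  C-H: 7 × 403 = 2821
  Σ(formed) = 3972 kJ
ΔH = Σ(broken) − Σ(formed) = 3944 − 3972 = −28 kJ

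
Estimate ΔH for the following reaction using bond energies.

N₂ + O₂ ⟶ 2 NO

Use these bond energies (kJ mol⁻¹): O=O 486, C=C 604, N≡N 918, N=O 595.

Bonds broken (reactants):
  N≡N: 1 × 918 = 918
  O=O: 1 × 486 = 486
  Σ(broken) = 1404 kJ
Bonds formed (products):
  N=O: 2 × 595 = 1190
  Σ(formed) = 1190 kJ
ΔH = Σ(broken) − Σ(formed) = 1404 − 1190 = +214 kJ

ΔH ≈ +214 kJ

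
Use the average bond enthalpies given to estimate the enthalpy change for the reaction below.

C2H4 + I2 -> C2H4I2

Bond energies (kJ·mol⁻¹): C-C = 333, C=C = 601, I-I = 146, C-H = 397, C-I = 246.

ΔH ≈ −78 kJ

Bonds broken (reactants):
  C-H: 4 × 397 = 1588
  C=C: 1 × 601 = 601
  I-I: 1 × 146 = 146
  Σ(broken) = 2335 kJ
Bonds formed (products):
  C-C: 1 × 333 = 333
  C-H: 4 × 397 = 1588
  C-I: 2 × 246 = 492
  Σ(formed) = 2413 kJ
ΔH = Σ(broken) − Σ(formed) = 2335 − 2413 = −78 kJ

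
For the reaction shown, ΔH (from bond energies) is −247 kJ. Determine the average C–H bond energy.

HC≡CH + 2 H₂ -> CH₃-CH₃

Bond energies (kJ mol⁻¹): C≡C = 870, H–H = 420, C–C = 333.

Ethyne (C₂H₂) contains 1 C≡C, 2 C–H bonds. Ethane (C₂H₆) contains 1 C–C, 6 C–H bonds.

Let D be the C–H bond energy.
Σ(broken) = 1×870 + 2×D + 2×420 = 1710 + 2D
Σ(formed) = 1×333 + 6×D = 333 + 6D
ΔH = Σ(broken) − Σ(formed) = (1710 + 2D) − (333 + 6D) = +1377 − 4D
Setting this equal to −247 kJ gives 4D = 1624, so D = 406 kJ/mol.

D(C–H) ≈ 406 kJ/mol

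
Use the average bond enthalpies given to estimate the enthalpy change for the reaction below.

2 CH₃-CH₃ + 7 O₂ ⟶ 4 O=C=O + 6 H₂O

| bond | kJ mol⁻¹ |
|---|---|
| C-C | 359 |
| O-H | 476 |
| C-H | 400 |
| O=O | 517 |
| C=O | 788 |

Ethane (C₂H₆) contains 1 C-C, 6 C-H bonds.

ΔH ≈ −2879 kJ

Bonds broken (reactants):
  C-C: 2 × 359 = 718
  C-H: 12 × 400 = 4800
  O=O: 7 × 517 = 3619
  Σ(broken) = 9137 kJ
Bonds formed (products):
  C=O: 8 × 788 = 6304
  O-H: 12 × 476 = 5712
  Σ(formed) = 12016 kJ
ΔH = Σ(broken) − Σ(formed) = 9137 − 12016 = −2879 kJ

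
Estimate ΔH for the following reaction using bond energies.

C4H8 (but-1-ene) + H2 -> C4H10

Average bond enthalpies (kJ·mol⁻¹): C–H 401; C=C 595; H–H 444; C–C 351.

Bonds broken (reactants):
  C–C: 2 × 351 = 702
  C–H: 8 × 401 = 3208
  C=C: 1 × 595 = 595
  H–H: 1 × 444 = 444
  Σ(broken) = 4949 kJ
Bonds formed (products):
  C–C: 3 × 351 = 1053
  C–H: 10 × 401 = 4010
  Σ(formed) = 5063 kJ
ΔH = Σ(broken) − Σ(formed) = 4949 − 5063 = −114 kJ

ΔH ≈ −114 kJ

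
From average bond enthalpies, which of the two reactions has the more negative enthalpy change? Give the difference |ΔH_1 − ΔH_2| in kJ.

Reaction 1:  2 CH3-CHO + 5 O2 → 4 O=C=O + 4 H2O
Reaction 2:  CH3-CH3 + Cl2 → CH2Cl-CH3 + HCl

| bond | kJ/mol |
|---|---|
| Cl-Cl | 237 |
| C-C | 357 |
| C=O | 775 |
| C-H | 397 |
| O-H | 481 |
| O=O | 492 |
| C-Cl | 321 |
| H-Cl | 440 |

Reaction 1:
  Bonds broken (reactants):
    C-C: 2 × 357 = 714
    C-H: 8 × 397 = 3176
    C=O: 2 × 775 = 1550
    O=O: 5 × 492 = 2460
    Σ(broken) = 7900 kJ
  Bonds formed (products):
    C=O: 8 × 775 = 6200
    O-H: 8 × 481 = 3848
    Σ(formed) = 10048 kJ
  ΔH_1 = 7900 − 10048 = −2148 kJ
Reaction 2:
  Bonds broken (reactants):
    C-C: 1 × 357 = 357
    C-H: 6 × 397 = 2382
    Cl-Cl: 1 × 237 = 237
    Σ(broken) = 2976 kJ
  Bonds formed (products):
    C-C: 1 × 357 = 357
    C-Cl: 1 × 321 = 321
    C-H: 5 × 397 = 1985
    H-Cl: 1 × 440 = 440
    Σ(formed) = 3103 kJ
  ΔH_2 = 2976 − 3103 = −127 kJ
ΔH_1 − ΔH_2 = −2021 kJ, so reaction 1 has the more negative ΔH; |ΔH_1 − ΔH_2| = 2021 kJ.

Reaction 1, by 2021 kJ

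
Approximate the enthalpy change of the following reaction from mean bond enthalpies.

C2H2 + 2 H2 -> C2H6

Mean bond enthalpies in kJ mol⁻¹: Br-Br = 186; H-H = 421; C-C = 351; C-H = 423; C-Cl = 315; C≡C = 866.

ΔH ≈ −335 kJ

Bonds broken (reactants):
  C≡C: 1 × 866 = 866
  C-H: 2 × 423 = 846
  H-H: 2 × 421 = 842
  Σ(broken) = 2554 kJ
Bonds formed (products):
  C-C: 1 × 351 = 351
  C-H: 6 × 423 = 2538
  Σ(formed) = 2889 kJ
ΔH = Σ(broken) − Σ(formed) = 2554 − 2889 = −335 kJ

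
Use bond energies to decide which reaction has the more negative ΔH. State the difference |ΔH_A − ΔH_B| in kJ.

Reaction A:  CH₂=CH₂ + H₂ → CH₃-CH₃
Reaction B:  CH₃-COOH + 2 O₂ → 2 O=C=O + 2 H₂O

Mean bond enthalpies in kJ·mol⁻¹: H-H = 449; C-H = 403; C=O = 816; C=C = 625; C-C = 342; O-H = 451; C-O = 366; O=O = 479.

Reaction A:
  Bonds broken (reactants):
    C-H: 4 × 403 = 1612
    C=C: 1 × 625 = 625
    H-H: 1 × 449 = 449
    Σ(broken) = 2686 kJ
  Bonds formed (products):
    C-C: 1 × 342 = 342
    C-H: 6 × 403 = 2418
    Σ(formed) = 2760 kJ
  ΔH_A = 2686 − 2760 = −74 kJ
Reaction B:
  Bonds broken (reactants):
    C-C: 1 × 342 = 342
    C-H: 3 × 403 = 1209
    C-O: 1 × 366 = 366
    C=O: 1 × 816 = 816
    O-H: 1 × 451 = 451
    O=O: 2 × 479 = 958
    Σ(broken) = 4142 kJ
  Bonds formed (products):
    C=O: 4 × 816 = 3264
    O-H: 4 × 451 = 1804
    Σ(formed) = 5068 kJ
  ΔH_B = 4142 − 5068 = −926 kJ
ΔH_A − ΔH_B = +852 kJ, so reaction B has the more negative ΔH; |ΔH_A − ΔH_B| = 852 kJ.

Reaction B, by 852 kJ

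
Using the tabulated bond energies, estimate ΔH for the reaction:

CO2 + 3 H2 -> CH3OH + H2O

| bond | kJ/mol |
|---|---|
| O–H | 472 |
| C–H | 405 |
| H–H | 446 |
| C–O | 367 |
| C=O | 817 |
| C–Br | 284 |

ΔH ≈ −26 kJ

Bonds broken (reactants):
  C=O: 2 × 817 = 1634
  H–H: 3 × 446 = 1338
  Σ(broken) = 2972 kJ
Bonds formed (products):
  C–H: 3 × 405 = 1215
  C–O: 1 × 367 = 367
  O–H: 3 × 472 = 1416
  Σ(formed) = 2998 kJ
ΔH = Σ(broken) − Σ(formed) = 2972 − 2998 = −26 kJ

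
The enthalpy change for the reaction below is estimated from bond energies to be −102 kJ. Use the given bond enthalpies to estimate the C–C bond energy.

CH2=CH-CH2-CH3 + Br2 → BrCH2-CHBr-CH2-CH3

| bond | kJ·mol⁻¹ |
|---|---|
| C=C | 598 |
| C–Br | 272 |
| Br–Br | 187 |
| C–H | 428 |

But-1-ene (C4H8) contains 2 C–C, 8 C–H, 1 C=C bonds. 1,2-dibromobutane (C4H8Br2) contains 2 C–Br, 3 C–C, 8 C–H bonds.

D(C–C) ≈ 343 kJ/mol

Let D be the C–C bond energy.
Σ(broken) = 1×187 + 2×D + 8×428 + 1×598 = 4209 + 2D
Σ(formed) = 2×272 + 3×D + 8×428 = 3968 + 3D
ΔH = Σ(broken) − Σ(formed) = (4209 + 2D) − (3968 + 3D) = +241 − D
Setting this equal to −102 kJ gives D = 343 kJ/mol.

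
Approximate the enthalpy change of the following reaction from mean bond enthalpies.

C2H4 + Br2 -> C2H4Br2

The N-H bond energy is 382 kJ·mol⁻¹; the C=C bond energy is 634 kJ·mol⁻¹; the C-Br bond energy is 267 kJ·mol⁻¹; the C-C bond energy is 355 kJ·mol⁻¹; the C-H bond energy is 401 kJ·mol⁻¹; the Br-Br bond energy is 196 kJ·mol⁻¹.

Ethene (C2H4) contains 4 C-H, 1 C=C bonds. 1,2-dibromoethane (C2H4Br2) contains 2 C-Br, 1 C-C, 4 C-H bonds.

Bonds broken (reactants):
  Br-Br: 1 × 196 = 196
  C-H: 4 × 401 = 1604
  C=C: 1 × 634 = 634
  Σ(broken) = 2434 kJ
Bonds formed (products):
  C-Br: 2 × 267 = 534
  C-C: 1 × 355 = 355
  C-H: 4 × 401 = 1604
  Σ(formed) = 2493 kJ
ΔH = Σ(broken) − Σ(formed) = 2434 − 2493 = −59 kJ

ΔH ≈ −59 kJ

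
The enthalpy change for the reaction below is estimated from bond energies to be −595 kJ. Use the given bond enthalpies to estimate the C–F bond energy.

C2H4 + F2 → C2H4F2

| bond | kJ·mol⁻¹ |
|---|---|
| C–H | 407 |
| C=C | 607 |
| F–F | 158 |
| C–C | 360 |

Let D be the C–F bond energy.
Σ(broken) = 4×407 + 1×607 + 1×158 = 2393
Σ(formed) = 1×360 + 2×D + 4×407 = 1988 + 2D
ΔH = Σ(broken) − Σ(formed) = (2393) − (1988 + 2D) = +405 − 2D
Setting this equal to −595 kJ gives 2D = 1000, so D = 500 kJ/mol.

D(C–F) ≈ 500 kJ/mol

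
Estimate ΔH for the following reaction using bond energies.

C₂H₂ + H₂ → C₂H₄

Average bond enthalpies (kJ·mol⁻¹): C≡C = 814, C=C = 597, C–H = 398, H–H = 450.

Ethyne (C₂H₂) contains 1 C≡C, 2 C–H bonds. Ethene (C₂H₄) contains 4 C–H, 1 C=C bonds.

ΔH ≈ −129 kJ

Bonds broken (reactants):
  C≡C: 1 × 814 = 814
  C–H: 2 × 398 = 796
  H–H: 1 × 450 = 450
  Σ(broken) = 2060 kJ
Bonds formed (products):
  C–H: 4 × 398 = 1592
  C=C: 1 × 597 = 597
  Σ(formed) = 2189 kJ
ΔH = Σ(broken) − Σ(formed) = 2060 − 2189 = −129 kJ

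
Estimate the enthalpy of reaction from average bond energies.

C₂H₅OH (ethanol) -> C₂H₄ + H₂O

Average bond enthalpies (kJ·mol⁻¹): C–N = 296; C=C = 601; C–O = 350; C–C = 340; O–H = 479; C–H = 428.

Bonds broken (reactants):
  C–C: 1 × 340 = 340
  C–H: 5 × 428 = 2140
  C–O: 1 × 350 = 350
  O–H: 1 × 479 = 479
  Σ(broken) = 3309 kJ
Bonds formed (products):
  C–H: 4 × 428 = 1712
  C=C: 1 × 601 = 601
  O–H: 2 × 479 = 958
  Σ(formed) = 3271 kJ
ΔH = Σ(broken) − Σ(formed) = 3309 − 3271 = +38 kJ

ΔH ≈ +38 kJ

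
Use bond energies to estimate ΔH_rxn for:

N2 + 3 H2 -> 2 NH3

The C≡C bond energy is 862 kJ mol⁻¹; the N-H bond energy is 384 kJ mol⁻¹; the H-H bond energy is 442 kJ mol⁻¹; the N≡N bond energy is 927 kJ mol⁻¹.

ΔH ≈ −51 kJ

Bonds broken (reactants):
  H-H: 3 × 442 = 1326
  N≡N: 1 × 927 = 927
  Σ(broken) = 2253 kJ
Bonds formed (products):
  N-H: 6 × 384 = 2304
  Σ(formed) = 2304 kJ
ΔH = Σ(broken) − Σ(formed) = 2253 − 2304 = −51 kJ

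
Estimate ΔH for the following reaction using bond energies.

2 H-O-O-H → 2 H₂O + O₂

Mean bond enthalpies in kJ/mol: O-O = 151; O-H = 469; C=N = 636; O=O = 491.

ΔH ≈ −189 kJ

Bonds broken (reactants):
  O-H: 4 × 469 = 1876
  O-O: 2 × 151 = 302
  Σ(broken) = 2178 kJ
Bonds formed (products):
  O-H: 4 × 469 = 1876
  O=O: 1 × 491 = 491
  Σ(formed) = 2367 kJ
ΔH = Σ(broken) − Σ(formed) = 2178 − 2367 = −189 kJ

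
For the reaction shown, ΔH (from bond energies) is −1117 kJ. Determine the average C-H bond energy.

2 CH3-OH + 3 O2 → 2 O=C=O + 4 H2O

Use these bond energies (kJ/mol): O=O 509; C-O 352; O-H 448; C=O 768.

D(C-H) ≈ 402 kJ/mol

Let D be the C-H bond energy.
Σ(broken) = 6×D + 2×352 + 2×448 + 3×509 = 3127 + 6D
Σ(formed) = 4×768 + 8×448 = 6656
ΔH = Σ(broken) − Σ(formed) = (3127 + 6D) − (6656) = −3529 + 6D
Setting this equal to −1117 kJ gives 6D = 2412, so D = 402 kJ/mol.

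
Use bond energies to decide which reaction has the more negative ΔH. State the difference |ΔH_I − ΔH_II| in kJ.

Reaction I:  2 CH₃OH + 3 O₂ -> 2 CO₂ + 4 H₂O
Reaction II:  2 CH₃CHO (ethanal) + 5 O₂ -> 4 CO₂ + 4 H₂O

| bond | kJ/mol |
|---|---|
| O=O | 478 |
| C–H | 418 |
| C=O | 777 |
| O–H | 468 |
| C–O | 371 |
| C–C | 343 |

Reaction I:
  Bonds broken (reactants):
    C–H: 6 × 418 = 2508
    C–O: 2 × 371 = 742
    O–H: 2 × 468 = 936
    O=O: 3 × 478 = 1434
    Σ(broken) = 5620 kJ
  Bonds formed (products):
    C=O: 4 × 777 = 3108
    O–H: 8 × 468 = 3744
    Σ(formed) = 6852 kJ
  ΔH_I = 5620 − 6852 = −1232 kJ
Reaction II:
  Bonds broken (reactants):
    C–C: 2 × 343 = 686
    C–H: 8 × 418 = 3344
    C=O: 2 × 777 = 1554
    O=O: 5 × 478 = 2390
    Σ(broken) = 7974 kJ
  Bonds formed (products):
    C=O: 8 × 777 = 6216
    O–H: 8 × 468 = 3744
    Σ(formed) = 9960 kJ
  ΔH_II = 7974 − 9960 = −1986 kJ
ΔH_I − ΔH_II = +754 kJ, so reaction II has the more negative ΔH; |ΔH_I − ΔH_II| = 754 kJ.

Reaction II, by 754 kJ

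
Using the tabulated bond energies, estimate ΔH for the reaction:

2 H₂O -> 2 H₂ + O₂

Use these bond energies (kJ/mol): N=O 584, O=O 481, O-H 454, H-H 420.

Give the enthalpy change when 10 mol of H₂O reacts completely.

ΔH = +2475 kJ

Bonds broken (reactants):
  O-H: 4 × 454 = 1816
  Σ(broken) = 1816 kJ
Bonds formed (products):
  H-H: 2 × 420 = 840
  O=O: 1 × 481 = 481
  Σ(formed) = 1321 kJ
ΔH = Σ(broken) − Σ(formed) = 1816 − 1321 = +495 kJ
For 5× the reaction as written: 5 × (+495) = +2475 kJ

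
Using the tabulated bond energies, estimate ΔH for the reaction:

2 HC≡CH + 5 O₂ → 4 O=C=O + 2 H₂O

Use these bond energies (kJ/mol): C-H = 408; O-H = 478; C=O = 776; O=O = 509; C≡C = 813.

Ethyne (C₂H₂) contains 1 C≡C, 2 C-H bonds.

ΔH ≈ −2317 kJ

Bonds broken (reactants):
  C≡C: 2 × 813 = 1626
  C-H: 4 × 408 = 1632
  O=O: 5 × 509 = 2545
  Σ(broken) = 5803 kJ
Bonds formed (products):
  C=O: 8 × 776 = 6208
  O-H: 4 × 478 = 1912
  Σ(formed) = 8120 kJ
ΔH = Σ(broken) − Σ(formed) = 5803 − 8120 = −2317 kJ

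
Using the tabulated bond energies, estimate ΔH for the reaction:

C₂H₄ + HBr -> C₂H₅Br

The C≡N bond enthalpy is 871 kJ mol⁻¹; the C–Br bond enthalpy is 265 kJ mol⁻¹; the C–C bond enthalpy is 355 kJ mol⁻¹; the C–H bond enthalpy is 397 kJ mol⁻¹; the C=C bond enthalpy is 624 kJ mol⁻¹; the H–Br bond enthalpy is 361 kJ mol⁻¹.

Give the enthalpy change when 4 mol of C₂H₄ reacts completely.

ΔH = −128 kJ

Bonds broken (reactants):
  C–H: 4 × 397 = 1588
  C=C: 1 × 624 = 624
  H–Br: 1 × 361 = 361
  Σ(broken) = 2573 kJ
Bonds formed (products):
  C–Br: 1 × 265 = 265
  C–C: 1 × 355 = 355
  C–H: 5 × 397 = 1985
  Σ(formed) = 2605 kJ
ΔH = Σ(broken) − Σ(formed) = 2573 − 2605 = −32 kJ
For 4× the reaction as written: 4 × (−32) = −128 kJ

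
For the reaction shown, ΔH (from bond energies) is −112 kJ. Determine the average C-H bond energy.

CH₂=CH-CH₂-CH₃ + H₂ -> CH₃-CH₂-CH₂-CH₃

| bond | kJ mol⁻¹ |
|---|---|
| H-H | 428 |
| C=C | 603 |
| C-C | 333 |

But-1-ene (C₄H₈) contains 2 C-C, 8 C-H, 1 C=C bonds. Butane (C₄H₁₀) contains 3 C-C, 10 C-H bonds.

D(C-H) ≈ 405 kJ/mol

Let D be the C-H bond energy.
Σ(broken) = 2×333 + 8×D + 1×603 + 1×428 = 1697 + 8D
Σ(formed) = 3×333 + 10×D = 999 + 10D
ΔH = Σ(broken) − Σ(formed) = (1697 + 8D) − (999 + 10D) = +698 − 2D
Setting this equal to −112 kJ gives 2D = 810, so D = 405 kJ/mol.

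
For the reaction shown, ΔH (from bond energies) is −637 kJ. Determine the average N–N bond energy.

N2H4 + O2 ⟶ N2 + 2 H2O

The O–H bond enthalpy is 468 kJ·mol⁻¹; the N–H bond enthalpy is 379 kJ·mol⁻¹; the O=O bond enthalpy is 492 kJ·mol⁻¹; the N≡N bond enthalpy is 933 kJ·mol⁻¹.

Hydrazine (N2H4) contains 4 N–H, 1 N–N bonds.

D(N–N) ≈ 160 kJ/mol

Let D be the N–N bond energy.
Σ(broken) = 4×379 + 1×D + 1×492 = 2008 + D
Σ(formed) = 1×933 + 4×468 = 2805
ΔH = Σ(broken) − Σ(formed) = (2008 + D) − (2805) = −797 + D
Setting this equal to −637 kJ gives D = 160 kJ/mol.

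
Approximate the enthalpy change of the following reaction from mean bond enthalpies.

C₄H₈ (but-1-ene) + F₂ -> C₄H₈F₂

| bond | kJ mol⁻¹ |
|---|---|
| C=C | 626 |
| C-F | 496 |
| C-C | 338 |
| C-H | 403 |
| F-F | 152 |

ΔH ≈ −552 kJ

Bonds broken (reactants):
  C-C: 2 × 338 = 676
  C-H: 8 × 403 = 3224
  C=C: 1 × 626 = 626
  F-F: 1 × 152 = 152
  Σ(broken) = 4678 kJ
Bonds formed (products):
  C-C: 3 × 338 = 1014
  C-F: 2 × 496 = 992
  C-H: 8 × 403 = 3224
  Σ(formed) = 5230 kJ
ΔH = Σ(broken) − Σ(formed) = 4678 − 5230 = −552 kJ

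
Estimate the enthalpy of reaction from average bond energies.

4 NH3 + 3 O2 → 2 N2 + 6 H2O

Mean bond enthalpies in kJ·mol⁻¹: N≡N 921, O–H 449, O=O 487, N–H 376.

Bonds broken (reactants):
  N–H: 12 × 376 = 4512
  O=O: 3 × 487 = 1461
  Σ(broken) = 5973 kJ
Bonds formed (products):
  N≡N: 2 × 921 = 1842
  O–H: 12 × 449 = 5388
  Σ(formed) = 7230 kJ
ΔH = Σ(broken) − Σ(formed) = 5973 − 7230 = −1257 kJ

ΔH ≈ −1257 kJ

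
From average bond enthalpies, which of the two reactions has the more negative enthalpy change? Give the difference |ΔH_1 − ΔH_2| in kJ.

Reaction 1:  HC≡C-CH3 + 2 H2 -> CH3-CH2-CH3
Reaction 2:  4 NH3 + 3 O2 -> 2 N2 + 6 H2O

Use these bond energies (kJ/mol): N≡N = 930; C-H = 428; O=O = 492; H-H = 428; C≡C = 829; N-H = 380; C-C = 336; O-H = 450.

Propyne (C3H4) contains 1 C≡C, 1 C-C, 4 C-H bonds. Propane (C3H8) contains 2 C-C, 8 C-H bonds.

Reaction 1:
  Bonds broken (reactants):
    C≡C: 1 × 829 = 829
    C-C: 1 × 336 = 336
    C-H: 4 × 428 = 1712
    H-H: 2 × 428 = 856
    Σ(broken) = 3733 kJ
  Bonds formed (products):
    C-C: 2 × 336 = 672
    C-H: 8 × 428 = 3424
    Σ(formed) = 4096 kJ
  ΔH_1 = 3733 − 4096 = −363 kJ
Reaction 2:
  Bonds broken (reactants):
    N-H: 12 × 380 = 4560
    O=O: 3 × 492 = 1476
    Σ(broken) = 6036 kJ
  Bonds formed (products):
    N≡N: 2 × 930 = 1860
    O-H: 12 × 450 = 5400
    Σ(formed) = 7260 kJ
  ΔH_2 = 6036 − 7260 = −1224 kJ
ΔH_1 − ΔH_2 = +861 kJ, so reaction 2 has the more negative ΔH; |ΔH_1 − ΔH_2| = 861 kJ.

Reaction 2, by 861 kJ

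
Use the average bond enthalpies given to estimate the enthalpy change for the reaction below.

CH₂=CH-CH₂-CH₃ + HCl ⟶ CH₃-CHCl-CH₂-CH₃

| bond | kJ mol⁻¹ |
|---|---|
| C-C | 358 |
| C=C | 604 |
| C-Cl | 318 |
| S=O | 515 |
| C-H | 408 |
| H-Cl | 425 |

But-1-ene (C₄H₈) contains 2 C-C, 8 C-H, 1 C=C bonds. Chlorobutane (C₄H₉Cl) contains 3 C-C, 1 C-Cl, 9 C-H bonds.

Bonds broken (reactants):
  C-C: 2 × 358 = 716
  C-H: 8 × 408 = 3264
  C=C: 1 × 604 = 604
  H-Cl: 1 × 425 = 425
  Σ(broken) = 5009 kJ
Bonds formed (products):
  C-C: 3 × 358 = 1074
  C-Cl: 1 × 318 = 318
  C-H: 9 × 408 = 3672
  Σ(formed) = 5064 kJ
ΔH = Σ(broken) − Σ(formed) = 5009 − 5064 = −55 kJ

ΔH ≈ −55 kJ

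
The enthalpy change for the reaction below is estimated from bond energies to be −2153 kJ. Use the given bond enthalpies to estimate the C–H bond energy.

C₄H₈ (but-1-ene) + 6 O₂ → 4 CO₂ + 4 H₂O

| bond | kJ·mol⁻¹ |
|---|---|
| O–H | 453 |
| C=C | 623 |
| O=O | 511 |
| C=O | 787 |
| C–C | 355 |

D(C–H) ≈ 421 kJ/mol

Let D be the C–H bond energy.
Σ(broken) = 2×355 + 8×D + 1×623 + 6×511 = 4399 + 8D
Σ(formed) = 8×787 + 8×453 = 9920
ΔH = Σ(broken) − Σ(formed) = (4399 + 8D) − (9920) = −5521 + 8D
Setting this equal to −2153 kJ gives 8D = 3368, so D = 421 kJ/mol.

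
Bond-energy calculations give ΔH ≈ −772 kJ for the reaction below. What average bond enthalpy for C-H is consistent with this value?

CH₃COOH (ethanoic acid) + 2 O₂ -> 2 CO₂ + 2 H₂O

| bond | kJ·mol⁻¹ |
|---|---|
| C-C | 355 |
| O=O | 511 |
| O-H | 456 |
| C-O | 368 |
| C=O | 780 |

D(C-H) ≈ 397 kJ/mol

Let D be the C-H bond energy.
Σ(broken) = 1×355 + 3×D + 1×368 + 1×780 + 1×456 + 2×511 = 2981 + 3D
Σ(formed) = 4×780 + 4×456 = 4944
ΔH = Σ(broken) − Σ(formed) = (2981 + 3D) − (4944) = −1963 + 3D
Setting this equal to −772 kJ gives 3D = 1191, so D = 397 kJ/mol.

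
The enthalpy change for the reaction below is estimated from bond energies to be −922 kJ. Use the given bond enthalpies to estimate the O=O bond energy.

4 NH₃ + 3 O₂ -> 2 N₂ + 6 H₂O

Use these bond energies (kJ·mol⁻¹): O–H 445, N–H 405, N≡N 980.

Let D be the O=O bond energy.
Σ(broken) = 12×405 + 3×D = 4860 + 3D
Σ(formed) = 2×980 + 12×445 = 7300
ΔH = Σ(broken) − Σ(formed) = (4860 + 3D) − (7300) = −2440 + 3D
Setting this equal to −922 kJ gives 3D = 1518, so D = 506 kJ/mol.

D(O=O) ≈ 506 kJ/mol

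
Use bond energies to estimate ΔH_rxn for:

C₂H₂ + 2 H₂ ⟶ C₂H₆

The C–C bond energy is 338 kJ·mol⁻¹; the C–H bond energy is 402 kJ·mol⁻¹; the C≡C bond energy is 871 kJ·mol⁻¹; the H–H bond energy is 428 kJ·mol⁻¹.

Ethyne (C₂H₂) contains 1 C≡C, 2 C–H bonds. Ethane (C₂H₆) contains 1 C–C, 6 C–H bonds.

ΔH ≈ −219 kJ

Bonds broken (reactants):
  C≡C: 1 × 871 = 871
  C–H: 2 × 402 = 804
  H–H: 2 × 428 = 856
  Σ(broken) = 2531 kJ
Bonds formed (products):
  C–C: 1 × 338 = 338
  C–H: 6 × 402 = 2412
  Σ(formed) = 2750 kJ
ΔH = Σ(broken) − Σ(formed) = 2531 − 2750 = −219 kJ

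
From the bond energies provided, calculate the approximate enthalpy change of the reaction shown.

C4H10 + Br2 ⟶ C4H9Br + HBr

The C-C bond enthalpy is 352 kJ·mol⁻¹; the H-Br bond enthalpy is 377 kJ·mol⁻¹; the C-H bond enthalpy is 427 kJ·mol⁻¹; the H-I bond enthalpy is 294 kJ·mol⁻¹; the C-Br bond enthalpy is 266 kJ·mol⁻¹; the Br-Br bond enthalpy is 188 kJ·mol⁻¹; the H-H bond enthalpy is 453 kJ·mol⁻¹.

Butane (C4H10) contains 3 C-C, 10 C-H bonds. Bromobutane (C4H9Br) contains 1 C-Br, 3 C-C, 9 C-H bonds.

ΔH ≈ −28 kJ

Bonds broken (reactants):
  Br-Br: 1 × 188 = 188
  C-C: 3 × 352 = 1056
  C-H: 10 × 427 = 4270
  Σ(broken) = 5514 kJ
Bonds formed (products):
  C-Br: 1 × 266 = 266
  C-C: 3 × 352 = 1056
  C-H: 9 × 427 = 3843
  H-Br: 1 × 377 = 377
  Σ(formed) = 5542 kJ
ΔH = Σ(broken) − Σ(formed) = 5514 − 5542 = −28 kJ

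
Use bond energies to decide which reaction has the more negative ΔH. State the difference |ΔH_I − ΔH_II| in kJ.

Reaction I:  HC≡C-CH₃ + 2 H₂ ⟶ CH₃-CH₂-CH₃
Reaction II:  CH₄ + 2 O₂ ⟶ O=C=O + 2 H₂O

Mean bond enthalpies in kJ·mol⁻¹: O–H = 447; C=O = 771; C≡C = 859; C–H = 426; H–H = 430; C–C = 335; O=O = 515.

Reaction I:
  Bonds broken (reactants):
    C≡C: 1 × 859 = 859
    C–C: 1 × 335 = 335
    C–H: 4 × 426 = 1704
    H–H: 2 × 430 = 860
    Σ(broken) = 3758 kJ
  Bonds formed (products):
    C–C: 2 × 335 = 670
    C–H: 8 × 426 = 3408
    Σ(formed) = 4078 kJ
  ΔH_I = 3758 − 4078 = −320 kJ
Reaction II:
  Bonds broken (reactants):
    C–H: 4 × 426 = 1704
    O=O: 2 × 515 = 1030
    Σ(broken) = 2734 kJ
  Bonds formed (products):
    C=O: 2 × 771 = 1542
    O–H: 4 × 447 = 1788
    Σ(formed) = 3330 kJ
  ΔH_II = 2734 − 3330 = −596 kJ
ΔH_I − ΔH_II = +276 kJ, so reaction II has the more negative ΔH; |ΔH_I − ΔH_II| = 276 kJ.

Reaction II, by 276 kJ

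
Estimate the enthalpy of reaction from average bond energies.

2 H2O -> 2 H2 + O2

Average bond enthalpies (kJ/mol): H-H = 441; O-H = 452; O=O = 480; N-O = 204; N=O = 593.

ΔH ≈ +446 kJ

Bonds broken (reactants):
  O-H: 4 × 452 = 1808
  Σ(broken) = 1808 kJ
Bonds formed (products):
  H-H: 2 × 441 = 882
  O=O: 1 × 480 = 480
  Σ(formed) = 1362 kJ
ΔH = Σ(broken) − Σ(formed) = 1808 − 1362 = +446 kJ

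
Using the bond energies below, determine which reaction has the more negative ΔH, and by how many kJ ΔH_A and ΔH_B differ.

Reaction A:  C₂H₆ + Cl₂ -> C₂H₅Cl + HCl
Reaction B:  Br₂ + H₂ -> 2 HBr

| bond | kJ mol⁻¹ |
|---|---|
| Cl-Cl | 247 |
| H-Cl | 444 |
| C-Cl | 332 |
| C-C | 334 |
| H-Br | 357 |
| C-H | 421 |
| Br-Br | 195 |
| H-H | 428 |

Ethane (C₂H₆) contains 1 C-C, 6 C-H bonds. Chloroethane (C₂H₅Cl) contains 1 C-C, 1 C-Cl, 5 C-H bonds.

Reaction A, by 17 kJ

Reaction A:
  Bonds broken (reactants):
    C-C: 1 × 334 = 334
    C-H: 6 × 421 = 2526
    Cl-Cl: 1 × 247 = 247
    Σ(broken) = 3107 kJ
  Bonds formed (products):
    C-C: 1 × 334 = 334
    C-Cl: 1 × 332 = 332
    C-H: 5 × 421 = 2105
    H-Cl: 1 × 444 = 444
    Σ(formed) = 3215 kJ
  ΔH_A = 3107 − 3215 = −108 kJ
Reaction B:
  Bonds broken (reactants):
    Br-Br: 1 × 195 = 195
    H-H: 1 × 428 = 428
    Σ(broken) = 623 kJ
  Bonds formed (products):
    H-Br: 2 × 357 = 714
    Σ(formed) = 714 kJ
  ΔH_B = 623 − 714 = −91 kJ
ΔH_A − ΔH_B = −17 kJ, so reaction A has the more negative ΔH; |ΔH_A − ΔH_B| = 17 kJ.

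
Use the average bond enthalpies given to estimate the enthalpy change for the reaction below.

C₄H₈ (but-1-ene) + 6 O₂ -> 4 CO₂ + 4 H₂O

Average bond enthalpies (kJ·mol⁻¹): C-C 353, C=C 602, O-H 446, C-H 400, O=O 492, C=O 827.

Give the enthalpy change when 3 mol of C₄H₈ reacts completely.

Bonds broken (reactants):
  C-C: 2 × 353 = 706
  C-H: 8 × 400 = 3200
  C=C: 1 × 602 = 602
  O=O: 6 × 492 = 2952
  Σ(broken) = 7460 kJ
Bonds formed (products):
  C=O: 8 × 827 = 6616
  O-H: 8 × 446 = 3568
  Σ(formed) = 10184 kJ
ΔH = Σ(broken) − Σ(formed) = 7460 − 10184 = −2724 kJ
For 3× the reaction as written: 3 × (−2724) = −8172 kJ

ΔH = −8172 kJ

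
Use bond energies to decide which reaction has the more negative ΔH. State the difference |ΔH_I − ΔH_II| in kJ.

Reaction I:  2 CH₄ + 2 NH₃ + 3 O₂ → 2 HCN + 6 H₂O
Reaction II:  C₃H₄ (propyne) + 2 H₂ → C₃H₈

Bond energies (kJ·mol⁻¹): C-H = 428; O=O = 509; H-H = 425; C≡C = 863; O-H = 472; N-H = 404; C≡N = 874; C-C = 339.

Reaction I, by 555 kJ

Reaction I:
  Bonds broken (reactants):
    C-H: 8 × 428 = 3424
    N-H: 6 × 404 = 2424
    O=O: 3 × 509 = 1527
    Σ(broken) = 7375 kJ
  Bonds formed (products):
    C≡N: 2 × 874 = 1748
    C-H: 2 × 428 = 856
    O-H: 12 × 472 = 5664
    Σ(formed) = 8268 kJ
  ΔH_I = 7375 − 8268 = −893 kJ
Reaction II:
  Bonds broken (reactants):
    C≡C: 1 × 863 = 863
    C-C: 1 × 339 = 339
    C-H: 4 × 428 = 1712
    H-H: 2 × 425 = 850
    Σ(broken) = 3764 kJ
  Bonds formed (products):
    C-C: 2 × 339 = 678
    C-H: 8 × 428 = 3424
    Σ(formed) = 4102 kJ
  ΔH_II = 3764 − 4102 = −338 kJ
ΔH_I − ΔH_II = −555 kJ, so reaction I has the more negative ΔH; |ΔH_I − ΔH_II| = 555 kJ.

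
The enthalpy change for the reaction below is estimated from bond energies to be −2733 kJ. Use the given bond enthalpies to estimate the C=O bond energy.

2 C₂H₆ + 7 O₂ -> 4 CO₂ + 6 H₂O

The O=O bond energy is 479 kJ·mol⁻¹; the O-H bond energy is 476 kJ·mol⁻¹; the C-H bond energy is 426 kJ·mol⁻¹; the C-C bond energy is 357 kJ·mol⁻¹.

Let D be the C=O bond energy.
Σ(broken) = 2×357 + 12×426 + 7×479 = 9179
Σ(formed) = 8×D + 12×476 = 5712 + 8D
ΔH = Σ(broken) − Σ(formed) = (9179) − (5712 + 8D) = +3467 − 8D
Setting this equal to −2733 kJ gives 8D = 6200, so D = 775 kJ/mol.

D(C=O) ≈ 775 kJ/mol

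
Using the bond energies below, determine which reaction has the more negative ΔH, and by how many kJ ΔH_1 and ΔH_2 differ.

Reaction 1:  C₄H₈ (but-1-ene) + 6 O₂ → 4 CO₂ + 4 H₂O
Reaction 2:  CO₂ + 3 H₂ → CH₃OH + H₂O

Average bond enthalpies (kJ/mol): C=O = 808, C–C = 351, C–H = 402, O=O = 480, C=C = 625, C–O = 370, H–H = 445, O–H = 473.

Reaction 1, by 2781 kJ

Reaction 1:
  Bonds broken (reactants):
    C–C: 2 × 351 = 702
    C–H: 8 × 402 = 3216
    C=C: 1 × 625 = 625
    O=O: 6 × 480 = 2880
    Σ(broken) = 7423 kJ
  Bonds formed (products):
    C=O: 8 × 808 = 6464
    O–H: 8 × 473 = 3784
    Σ(formed) = 10248 kJ
  ΔH_1 = 7423 − 10248 = −2825 kJ
Reaction 2:
  Bonds broken (reactants):
    C=O: 2 × 808 = 1616
    H–H: 3 × 445 = 1335
    Σ(broken) = 2951 kJ
  Bonds formed (products):
    C–H: 3 × 402 = 1206
    C–O: 1 × 370 = 370
    O–H: 3 × 473 = 1419
    Σ(formed) = 2995 kJ
  ΔH_2 = 2951 − 2995 = −44 kJ
ΔH_1 − ΔH_2 = −2781 kJ, so reaction 1 has the more negative ΔH; |ΔH_1 − ΔH_2| = 2781 kJ.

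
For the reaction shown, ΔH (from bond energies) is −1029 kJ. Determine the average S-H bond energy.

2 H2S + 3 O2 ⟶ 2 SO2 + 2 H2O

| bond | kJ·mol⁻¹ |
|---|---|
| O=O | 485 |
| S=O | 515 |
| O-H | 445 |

Let D be the S-H bond energy.
Σ(broken) = 3×485 + 4×D = 1455 + 4D
Σ(formed) = 4×445 + 4×515 = 3840
ΔH = Σ(broken) − Σ(formed) = (1455 + 4D) − (3840) = −2385 + 4D
Setting this equal to −1029 kJ gives 4D = 1356, so D = 339 kJ/mol.

D(S-H) ≈ 339 kJ/mol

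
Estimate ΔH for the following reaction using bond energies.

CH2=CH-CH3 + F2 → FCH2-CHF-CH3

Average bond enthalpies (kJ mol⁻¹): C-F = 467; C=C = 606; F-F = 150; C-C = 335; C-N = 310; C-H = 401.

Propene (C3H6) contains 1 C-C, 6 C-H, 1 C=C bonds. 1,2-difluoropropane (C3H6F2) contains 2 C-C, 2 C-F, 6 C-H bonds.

Bonds broken (reactants):
  C-C: 1 × 335 = 335
  C-H: 6 × 401 = 2406
  C=C: 1 × 606 = 606
  F-F: 1 × 150 = 150
  Σ(broken) = 3497 kJ
Bonds formed (products):
  C-C: 2 × 335 = 670
  C-F: 2 × 467 = 934
  C-H: 6 × 401 = 2406
  Σ(formed) = 4010 kJ
ΔH = Σ(broken) − Σ(formed) = 3497 − 4010 = −513 kJ

ΔH ≈ −513 kJ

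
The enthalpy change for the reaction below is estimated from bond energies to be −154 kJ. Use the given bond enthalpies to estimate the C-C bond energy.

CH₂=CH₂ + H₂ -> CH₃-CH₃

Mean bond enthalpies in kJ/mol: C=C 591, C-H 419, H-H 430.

D(C-C) ≈ 337 kJ/mol

Let D be the C-C bond energy.
Σ(broken) = 4×419 + 1×591 + 1×430 = 2697
Σ(formed) = 1×D + 6×419 = 2514 + D
ΔH = Σ(broken) − Σ(formed) = (2697) − (2514 + D) = +183 − D
Setting this equal to −154 kJ gives D = 337 kJ/mol.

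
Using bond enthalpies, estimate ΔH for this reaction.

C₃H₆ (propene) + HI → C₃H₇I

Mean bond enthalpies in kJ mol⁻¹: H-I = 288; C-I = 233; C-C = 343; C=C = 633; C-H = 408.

ΔH ≈ −63 kJ

Bonds broken (reactants):
  C-C: 1 × 343 = 343
  C-H: 6 × 408 = 2448
  C=C: 1 × 633 = 633
  H-I: 1 × 288 = 288
  Σ(broken) = 3712 kJ
Bonds formed (products):
  C-C: 2 × 343 = 686
  C-H: 7 × 408 = 2856
  C-I: 1 × 233 = 233
  Σ(formed) = 3775 kJ
ΔH = Σ(broken) − Σ(formed) = 3712 − 3775 = −63 kJ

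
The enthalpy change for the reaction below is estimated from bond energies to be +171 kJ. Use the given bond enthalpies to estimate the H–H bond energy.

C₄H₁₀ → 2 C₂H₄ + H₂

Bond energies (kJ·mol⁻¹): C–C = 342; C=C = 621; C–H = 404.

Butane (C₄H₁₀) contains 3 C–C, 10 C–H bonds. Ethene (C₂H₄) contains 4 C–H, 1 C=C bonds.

D(H–H) ≈ 421 kJ/mol

Let D be the H–H bond energy.
Σ(broken) = 3×342 + 10×404 = 5066
Σ(formed) = 8×404 + 2×621 + 1×D = 4474 + D
ΔH = Σ(broken) − Σ(formed) = (5066) − (4474 + D) = +592 − D
Setting this equal to +171 kJ gives D = 421 kJ/mol.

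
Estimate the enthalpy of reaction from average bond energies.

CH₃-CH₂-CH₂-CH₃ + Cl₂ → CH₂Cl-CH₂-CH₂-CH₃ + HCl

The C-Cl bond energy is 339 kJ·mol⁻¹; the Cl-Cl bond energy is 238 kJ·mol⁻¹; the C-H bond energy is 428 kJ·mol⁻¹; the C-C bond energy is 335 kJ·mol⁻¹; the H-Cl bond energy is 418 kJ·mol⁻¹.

Bonds broken (reactants):
  C-C: 3 × 335 = 1005
  C-H: 10 × 428 = 4280
  Cl-Cl: 1 × 238 = 238
  Σ(broken) = 5523 kJ
Bonds formed (products):
  C-C: 3 × 335 = 1005
  C-Cl: 1 × 339 = 339
  C-H: 9 × 428 = 3852
  H-Cl: 1 × 418 = 418
  Σ(formed) = 5614 kJ
ΔH = Σ(broken) − Σ(formed) = 5523 − 5614 = −91 kJ

ΔH ≈ −91 kJ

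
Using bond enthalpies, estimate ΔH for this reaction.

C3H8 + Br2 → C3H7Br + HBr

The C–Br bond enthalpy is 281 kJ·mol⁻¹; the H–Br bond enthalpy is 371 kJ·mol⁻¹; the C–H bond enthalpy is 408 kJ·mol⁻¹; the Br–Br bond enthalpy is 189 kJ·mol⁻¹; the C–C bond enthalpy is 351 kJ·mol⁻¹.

ΔH ≈ −55 kJ

Bonds broken (reactants):
  Br–Br: 1 × 189 = 189
  C–C: 2 × 351 = 702
  C–H: 8 × 408 = 3264
  Σ(broken) = 4155 kJ
Bonds formed (products):
  C–Br: 1 × 281 = 281
  C–C: 2 × 351 = 702
  C–H: 7 × 408 = 2856
  H–Br: 1 × 371 = 371
  Σ(formed) = 4210 kJ
ΔH = Σ(broken) − Σ(formed) = 4155 − 4210 = −55 kJ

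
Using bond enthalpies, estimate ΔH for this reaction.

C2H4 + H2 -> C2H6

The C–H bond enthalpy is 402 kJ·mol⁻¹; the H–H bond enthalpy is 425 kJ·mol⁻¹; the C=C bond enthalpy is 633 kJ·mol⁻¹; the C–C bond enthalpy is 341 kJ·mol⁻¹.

Bonds broken (reactants):
  C–H: 4 × 402 = 1608
  C=C: 1 × 633 = 633
  H–H: 1 × 425 = 425
  Σ(broken) = 2666 kJ
Bonds formed (products):
  C–C: 1 × 341 = 341
  C–H: 6 × 402 = 2412
  Σ(formed) = 2753 kJ
ΔH = Σ(broken) − Σ(formed) = 2666 − 2753 = −87 kJ

ΔH ≈ −87 kJ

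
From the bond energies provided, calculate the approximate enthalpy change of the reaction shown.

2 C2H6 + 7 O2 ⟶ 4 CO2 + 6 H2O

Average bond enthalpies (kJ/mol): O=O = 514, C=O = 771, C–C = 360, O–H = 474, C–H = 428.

Bonds broken (reactants):
  C–C: 2 × 360 = 720
  C–H: 12 × 428 = 5136
  O=O: 7 × 514 = 3598
  Σ(broken) = 9454 kJ
Bonds formed (products):
  C=O: 8 × 771 = 6168
  O–H: 12 × 474 = 5688
  Σ(formed) = 11856 kJ
ΔH = Σ(broken) − Σ(formed) = 9454 − 11856 = −2402 kJ

ΔH ≈ −2402 kJ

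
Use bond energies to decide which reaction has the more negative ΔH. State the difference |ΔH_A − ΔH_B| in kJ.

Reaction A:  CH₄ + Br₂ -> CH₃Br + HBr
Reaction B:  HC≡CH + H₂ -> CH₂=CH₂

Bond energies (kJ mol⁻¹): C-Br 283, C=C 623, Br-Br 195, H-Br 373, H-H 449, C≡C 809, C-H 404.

Reaction B, by 116 kJ

Reaction A:
  Bonds broken (reactants):
    Br-Br: 1 × 195 = 195
    C-H: 4 × 404 = 1616
    Σ(broken) = 1811 kJ
  Bonds formed (products):
    C-Br: 1 × 283 = 283
    C-H: 3 × 404 = 1212
    H-Br: 1 × 373 = 373
    Σ(formed) = 1868 kJ
  ΔH_A = 1811 − 1868 = −57 kJ
Reaction B:
  Bonds broken (reactants):
    C≡C: 1 × 809 = 809
    C-H: 2 × 404 = 808
    H-H: 1 × 449 = 449
    Σ(broken) = 2066 kJ
  Bonds formed (products):
    C-H: 4 × 404 = 1616
    C=C: 1 × 623 = 623
    Σ(formed) = 2239 kJ
  ΔH_B = 2066 − 2239 = −173 kJ
ΔH_A − ΔH_B = +116 kJ, so reaction B has the more negative ΔH; |ΔH_A − ΔH_B| = 116 kJ.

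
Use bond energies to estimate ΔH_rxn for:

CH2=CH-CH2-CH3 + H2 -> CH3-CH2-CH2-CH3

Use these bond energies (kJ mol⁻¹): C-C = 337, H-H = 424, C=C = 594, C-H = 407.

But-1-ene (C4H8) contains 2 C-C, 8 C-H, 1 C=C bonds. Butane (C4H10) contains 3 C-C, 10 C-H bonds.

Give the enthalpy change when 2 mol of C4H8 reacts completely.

ΔH = −266 kJ

Bonds broken (reactants):
  C-C: 2 × 337 = 674
  C-H: 8 × 407 = 3256
  C=C: 1 × 594 = 594
  H-H: 1 × 424 = 424
  Σ(broken) = 4948 kJ
Bonds formed (products):
  C-C: 3 × 337 = 1011
  C-H: 10 × 407 = 4070
  Σ(formed) = 5081 kJ
ΔH = Σ(broken) − Σ(formed) = 4948 − 5081 = −133 kJ
For 2× the reaction as written: 2 × (−133) = −266 kJ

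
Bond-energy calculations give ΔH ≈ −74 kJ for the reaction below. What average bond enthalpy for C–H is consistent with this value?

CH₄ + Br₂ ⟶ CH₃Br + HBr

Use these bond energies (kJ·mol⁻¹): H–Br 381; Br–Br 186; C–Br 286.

Let D be the C–H bond energy.
Σ(broken) = 1×186 + 4×D = 186 + 4D
Σ(formed) = 1×286 + 3×D + 1×381 = 667 + 3D
ΔH = Σ(broken) − Σ(formed) = (186 + 4D) − (667 + 3D) = −481 + D
Setting this equal to −74 kJ gives D = 407 kJ/mol.

D(C–H) ≈ 407 kJ/mol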